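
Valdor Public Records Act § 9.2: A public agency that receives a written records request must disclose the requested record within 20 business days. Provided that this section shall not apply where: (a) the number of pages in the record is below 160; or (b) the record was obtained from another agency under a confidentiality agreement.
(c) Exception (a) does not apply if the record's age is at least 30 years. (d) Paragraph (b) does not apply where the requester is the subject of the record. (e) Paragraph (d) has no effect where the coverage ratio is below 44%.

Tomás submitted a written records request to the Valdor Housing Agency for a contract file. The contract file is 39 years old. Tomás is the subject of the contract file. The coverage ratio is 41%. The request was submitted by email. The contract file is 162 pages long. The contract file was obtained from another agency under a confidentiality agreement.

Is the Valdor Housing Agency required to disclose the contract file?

Exception (a) fails — the number of pages in the record is 162, not below 160.
Exception (b)'s conditions are all satisfied: the contract file was obtained under a confidentiality agreement. Under paragraphs (d)–(e): (d) operates (Tomás is the subject of the contract file), but is set aside by (e): (e) operates — the coverage ratio is 41%, below the 44% limit. (b) remains available.

No — exception (b) applies; the Valdor Housing Agency is not required to disclose the contract file.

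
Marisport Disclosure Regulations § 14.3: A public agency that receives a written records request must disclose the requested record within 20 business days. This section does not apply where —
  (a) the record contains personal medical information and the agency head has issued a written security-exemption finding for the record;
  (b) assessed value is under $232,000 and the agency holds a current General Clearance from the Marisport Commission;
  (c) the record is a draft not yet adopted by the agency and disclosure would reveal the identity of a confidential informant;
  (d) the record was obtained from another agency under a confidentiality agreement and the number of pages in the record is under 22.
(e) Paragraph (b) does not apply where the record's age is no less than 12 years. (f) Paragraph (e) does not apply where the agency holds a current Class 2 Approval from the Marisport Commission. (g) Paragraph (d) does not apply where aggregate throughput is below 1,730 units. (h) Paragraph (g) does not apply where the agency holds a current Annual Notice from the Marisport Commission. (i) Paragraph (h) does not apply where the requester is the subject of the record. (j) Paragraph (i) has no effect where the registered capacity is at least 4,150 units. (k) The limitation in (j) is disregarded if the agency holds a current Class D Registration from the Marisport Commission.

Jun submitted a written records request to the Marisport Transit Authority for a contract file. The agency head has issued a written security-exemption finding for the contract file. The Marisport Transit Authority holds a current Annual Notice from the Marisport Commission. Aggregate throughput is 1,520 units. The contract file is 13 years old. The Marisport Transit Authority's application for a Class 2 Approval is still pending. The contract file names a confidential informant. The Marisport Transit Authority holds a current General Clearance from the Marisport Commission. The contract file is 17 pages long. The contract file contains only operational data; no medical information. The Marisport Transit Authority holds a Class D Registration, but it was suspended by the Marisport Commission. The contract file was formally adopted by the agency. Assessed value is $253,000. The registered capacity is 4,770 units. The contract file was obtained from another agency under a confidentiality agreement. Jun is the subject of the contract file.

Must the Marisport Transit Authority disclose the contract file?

No — exception (d) applies; the Marisport Transit Authority is not required to disclose the contract file.

Exception (a) requires that the record contains personal medical information; but the contract file contains only operational data, so (a) is unavailable.
Exception (b) fails — assessed value is $253,000, not under $232,000.
Exception (c) requires that the record is a draft not yet adopted by the agency; but the contract file has been formally adopted, so (c) is unavailable.
Exception (d)'s conditions are all satisfied: the contract file was obtained under a confidentiality agreement; the number of pages in the record is 17, under the 22 limit. Considering the limiting provisions: (g) would limit (d) — aggregate throughput is 1,520 units, below the 1,730 units limit — but (h) sets (g) aside: (h) operates — a current Annual Notice is held. (i) would limit (h) — Jun is the subject of the contract file — but (j) sets (i) aside: (j) operates against (i): the registered capacity is 4,770 units, meeting the 4,150 units threshold. (k) does not operate here (there is no Class D Registration in force), so (j) stands. So (d) applies.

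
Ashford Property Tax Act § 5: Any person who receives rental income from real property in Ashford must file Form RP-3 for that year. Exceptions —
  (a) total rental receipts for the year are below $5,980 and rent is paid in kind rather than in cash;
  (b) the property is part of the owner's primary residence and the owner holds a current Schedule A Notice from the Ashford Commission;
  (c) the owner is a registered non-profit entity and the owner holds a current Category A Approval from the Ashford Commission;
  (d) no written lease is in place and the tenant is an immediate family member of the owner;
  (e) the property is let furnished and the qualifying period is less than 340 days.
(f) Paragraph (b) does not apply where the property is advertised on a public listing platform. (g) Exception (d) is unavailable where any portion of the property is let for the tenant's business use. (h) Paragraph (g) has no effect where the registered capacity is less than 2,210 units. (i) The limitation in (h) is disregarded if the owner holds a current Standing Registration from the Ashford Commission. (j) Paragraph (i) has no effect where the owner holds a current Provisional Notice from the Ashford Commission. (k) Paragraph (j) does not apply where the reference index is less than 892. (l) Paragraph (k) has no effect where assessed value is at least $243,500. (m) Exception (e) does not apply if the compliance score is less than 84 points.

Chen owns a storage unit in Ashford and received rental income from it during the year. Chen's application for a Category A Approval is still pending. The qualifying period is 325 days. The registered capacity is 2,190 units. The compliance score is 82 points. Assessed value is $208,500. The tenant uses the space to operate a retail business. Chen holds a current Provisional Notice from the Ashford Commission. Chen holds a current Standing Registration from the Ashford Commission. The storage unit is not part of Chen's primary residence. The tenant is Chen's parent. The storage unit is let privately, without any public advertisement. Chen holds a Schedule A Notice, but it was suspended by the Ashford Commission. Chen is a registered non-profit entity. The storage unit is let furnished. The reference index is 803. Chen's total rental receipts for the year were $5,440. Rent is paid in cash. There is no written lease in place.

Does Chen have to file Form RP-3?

Yes — Chen must file Form RP-3.

Exception (a) does not apply: rent is paid in cash.
Exception (b) requires that the property is part of the owner's primary residence; but the storage unit is not part of the primary residence, so (b) is unavailable.
Exception (c) requires that the owner holds a current Category A Approval from the Ashford Commission; but the Category A Approval is not current, so (c) is unavailable.
Exception (d): there is no written lease; the tenant is an immediate family member — every condition holds. But applying paragraphs (g)–(l): (g) is triggered — the space is let for business use. (h) applies (the registered capacity is 2,190 units, less than the 2,210 units limit), but is itself disapplied by (i): (i) is triggered — a current Standing Registration is held. (j) applies (a current Provisional Notice is held), but is overridden by (k): (k) operates against (j): the reference index is 803, less than the 892 limit. (l) does not operate here (assessed value is $208,500, short of $243,500), so (k) stands. So (d) is unavailable.
Exception (e)'s conditions are all satisfied: the property is let furnished; the qualifying period is 325 days, less than the 340 days limit. Turning to paragraph (m): (m) operates against (e): the compliance score is 82 points, less than the 84 points limit. So (e) is unavailable.
No exception applies. The general rule governs.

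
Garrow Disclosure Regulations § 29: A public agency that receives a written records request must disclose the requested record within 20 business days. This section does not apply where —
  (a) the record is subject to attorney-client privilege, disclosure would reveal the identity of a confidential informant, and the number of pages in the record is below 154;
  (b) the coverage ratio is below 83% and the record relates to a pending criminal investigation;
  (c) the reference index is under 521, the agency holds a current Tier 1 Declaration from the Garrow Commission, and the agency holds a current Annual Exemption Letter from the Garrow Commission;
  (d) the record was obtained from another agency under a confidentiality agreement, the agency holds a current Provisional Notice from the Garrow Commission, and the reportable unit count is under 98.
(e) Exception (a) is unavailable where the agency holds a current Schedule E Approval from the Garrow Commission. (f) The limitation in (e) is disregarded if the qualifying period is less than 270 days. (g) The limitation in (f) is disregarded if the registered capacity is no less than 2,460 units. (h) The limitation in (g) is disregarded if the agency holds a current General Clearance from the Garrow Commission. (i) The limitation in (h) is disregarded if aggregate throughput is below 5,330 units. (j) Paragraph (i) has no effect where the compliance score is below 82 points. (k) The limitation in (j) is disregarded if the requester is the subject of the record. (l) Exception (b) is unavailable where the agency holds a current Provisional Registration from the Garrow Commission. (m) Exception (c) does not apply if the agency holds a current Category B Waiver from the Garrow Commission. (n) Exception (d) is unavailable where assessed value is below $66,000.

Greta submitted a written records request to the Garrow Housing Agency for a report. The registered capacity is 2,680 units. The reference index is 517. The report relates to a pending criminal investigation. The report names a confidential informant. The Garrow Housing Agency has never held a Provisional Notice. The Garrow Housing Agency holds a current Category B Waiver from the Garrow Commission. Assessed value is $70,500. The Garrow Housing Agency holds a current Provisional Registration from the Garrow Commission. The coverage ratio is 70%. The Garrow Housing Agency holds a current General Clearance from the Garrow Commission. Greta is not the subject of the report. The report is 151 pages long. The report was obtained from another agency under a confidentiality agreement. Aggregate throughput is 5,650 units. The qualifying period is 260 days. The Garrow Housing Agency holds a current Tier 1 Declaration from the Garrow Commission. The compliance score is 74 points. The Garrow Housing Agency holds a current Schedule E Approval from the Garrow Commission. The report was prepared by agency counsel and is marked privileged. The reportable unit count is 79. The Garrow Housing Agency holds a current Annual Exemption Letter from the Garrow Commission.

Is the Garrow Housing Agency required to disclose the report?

All of (a)'s requirements are met (the report is privileged; the report names a confidential informant; the number of pages in the record is 151, below the 154 limit). Under paragraphs (e)–(k): (e) would limit (a) — a current Schedule E Approval is held — but (f) sets (e) aside: (f) operates against (e): the qualifying period is 260 days, less than the 270 days limit. (g) would limit (f) — the registered capacity is 2,680 units, meeting the 2,460 units threshold — but (h) sets (g) aside: (h) applies — a current General Clearance is held. (i), which would lift (h), is not triggered — aggregate throughput is 5,650 units, not below 5,330 units. So (a) applies.
All of (b)'s requirements are met (the coverage ratio is 70%, below the 83% limit; the report relates to a pending investigation). But applying paragraph (l): (l) operates against (b): a current Provisional Registration is held. So (b) is unavailable.
Exception (c) is satisfied on its face — the reference index is 517, under the 521 limit; a current Tier 1 Declaration is held; a current Annual Exemption Letter is held. But: (m) operates against (c): a current Category B Waiver is held. (c) is therefore removed.
Exception (d) fails — no current Provisional Notice is held.

No — exception (a) applies; the Garrow Housing Agency is not required to disclose the report.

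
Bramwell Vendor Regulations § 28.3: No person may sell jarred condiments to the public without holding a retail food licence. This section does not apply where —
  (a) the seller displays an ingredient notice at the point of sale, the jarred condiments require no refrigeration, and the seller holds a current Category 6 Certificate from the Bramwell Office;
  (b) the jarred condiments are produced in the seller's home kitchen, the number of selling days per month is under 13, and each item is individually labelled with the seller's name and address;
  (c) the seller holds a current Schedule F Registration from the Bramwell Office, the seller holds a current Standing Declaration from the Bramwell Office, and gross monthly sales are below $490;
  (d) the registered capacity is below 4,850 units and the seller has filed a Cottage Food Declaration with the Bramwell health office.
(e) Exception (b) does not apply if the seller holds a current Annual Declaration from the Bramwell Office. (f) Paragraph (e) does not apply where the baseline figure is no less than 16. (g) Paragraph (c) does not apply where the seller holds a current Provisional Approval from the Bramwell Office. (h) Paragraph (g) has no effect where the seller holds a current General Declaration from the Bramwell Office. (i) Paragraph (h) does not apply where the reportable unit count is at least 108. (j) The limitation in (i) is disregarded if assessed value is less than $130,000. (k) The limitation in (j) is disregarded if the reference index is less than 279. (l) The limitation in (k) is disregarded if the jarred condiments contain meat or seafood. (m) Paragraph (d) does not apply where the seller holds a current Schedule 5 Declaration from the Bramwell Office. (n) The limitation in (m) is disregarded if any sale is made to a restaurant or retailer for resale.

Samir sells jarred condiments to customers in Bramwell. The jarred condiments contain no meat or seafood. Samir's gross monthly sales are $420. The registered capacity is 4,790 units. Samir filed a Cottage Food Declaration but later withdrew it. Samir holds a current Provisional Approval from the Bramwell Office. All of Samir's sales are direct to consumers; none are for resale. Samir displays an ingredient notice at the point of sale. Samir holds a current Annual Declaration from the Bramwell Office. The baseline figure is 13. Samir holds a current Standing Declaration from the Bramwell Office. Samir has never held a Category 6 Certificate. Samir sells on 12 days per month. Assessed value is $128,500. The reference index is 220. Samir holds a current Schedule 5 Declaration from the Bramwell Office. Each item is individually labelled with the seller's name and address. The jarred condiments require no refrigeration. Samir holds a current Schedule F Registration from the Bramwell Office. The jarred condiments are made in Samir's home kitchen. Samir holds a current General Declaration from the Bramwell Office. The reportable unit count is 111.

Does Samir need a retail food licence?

Exception (a) fails — there is no Category 6 Certificate in force.
Exception (b)'s conditions are all satisfied: the jarred condiments are home-kitchen produced; the number of selling days per month is 12, under the 13 limit; items are individually labelled. However, paragraphs (e)–(f) must be considered: (e) operates against (b): a current Annual Declaration is held. (f), which would lift (e), does not operate here — the baseline figure is 13, short of 16. Exception (b) does not apply.
Exception (c) is satisfied on its face — a current Schedule F Registration is held; a current Standing Declaration is held; gross monthly sales are $420, below the $490 limit. However, paragraphs (g)–(l) must be considered: (g) is triggered — a current Provisional Approval is held. (h) is triggered (a current General Declaration is held), but is displaced by (i): (i) is triggered — the reportable unit count is 111, meeting the 108 threshold. (j) would limit (i) — assessed value is $128,500, less than the $130,000 limit — but (k) sets (j) aside: (k) operates against (j): the reference index is 220, less than the 279 limit. (l), which would lift (k), does not operate here — the jarred condiments contain no meat or seafood. Exception (c) does not apply.
Exception (d) does not apply: the Cottage Food Declaration was withdrawn.
No exception applies. The general rule governs.

Yes — Samir must hold a retail food licence.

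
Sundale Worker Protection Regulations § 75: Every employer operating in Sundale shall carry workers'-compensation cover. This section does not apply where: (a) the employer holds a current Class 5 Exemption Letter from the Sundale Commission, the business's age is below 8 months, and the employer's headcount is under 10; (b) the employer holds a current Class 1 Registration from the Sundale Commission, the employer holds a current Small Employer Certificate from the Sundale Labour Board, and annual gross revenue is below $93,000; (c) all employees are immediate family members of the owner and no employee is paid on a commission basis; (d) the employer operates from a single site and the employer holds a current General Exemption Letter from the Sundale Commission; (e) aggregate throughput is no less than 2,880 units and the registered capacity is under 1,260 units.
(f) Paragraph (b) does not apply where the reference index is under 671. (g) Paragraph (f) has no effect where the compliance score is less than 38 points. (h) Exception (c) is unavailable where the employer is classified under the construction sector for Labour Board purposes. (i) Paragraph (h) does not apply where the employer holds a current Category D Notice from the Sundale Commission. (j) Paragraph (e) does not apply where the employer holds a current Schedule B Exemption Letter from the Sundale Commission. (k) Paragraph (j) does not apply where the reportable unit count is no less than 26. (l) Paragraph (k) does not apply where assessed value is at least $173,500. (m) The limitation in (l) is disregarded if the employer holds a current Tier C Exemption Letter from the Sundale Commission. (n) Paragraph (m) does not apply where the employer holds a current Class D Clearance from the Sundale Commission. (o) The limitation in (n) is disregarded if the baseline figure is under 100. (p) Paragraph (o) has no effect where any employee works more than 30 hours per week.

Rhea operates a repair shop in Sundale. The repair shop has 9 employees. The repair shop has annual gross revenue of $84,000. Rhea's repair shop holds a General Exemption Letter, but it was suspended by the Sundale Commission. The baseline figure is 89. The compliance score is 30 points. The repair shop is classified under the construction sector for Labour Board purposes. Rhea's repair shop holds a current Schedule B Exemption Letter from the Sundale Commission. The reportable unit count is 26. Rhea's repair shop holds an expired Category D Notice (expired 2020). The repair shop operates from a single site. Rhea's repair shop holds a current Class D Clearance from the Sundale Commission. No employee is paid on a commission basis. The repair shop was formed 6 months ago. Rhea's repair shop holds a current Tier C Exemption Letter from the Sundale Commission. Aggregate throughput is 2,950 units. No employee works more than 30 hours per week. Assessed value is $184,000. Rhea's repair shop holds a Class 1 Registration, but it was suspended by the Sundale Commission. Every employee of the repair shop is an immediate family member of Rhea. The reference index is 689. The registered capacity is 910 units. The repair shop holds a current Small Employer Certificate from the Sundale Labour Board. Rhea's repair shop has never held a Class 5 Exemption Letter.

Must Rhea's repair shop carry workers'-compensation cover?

Exception (a) does not apply: the Class 5 Exemption Letter is not current.
Exception (b) requires that the employer holds a current Class 1 Registration from the Sundale Commission; but no current Class 1 Registration is held, so (b) is unavailable.
Exception (c) is satisfied on its face — every employee is an immediate family member; no employee is paid on commission. But: (h) operates against (c): the repair shop is classified under the construction sector. (i), which would lift (h), is inapplicable — there is no Category D Notice in force. (c) is therefore removed.
Exception (d) does not apply: the General Exemption Letter is not current.
Exception (e): aggregate throughput is 2,950 units, meeting the 2,880 units threshold; the registered capacity is 910 units, under the 1,260 units limit — every condition holds. Considering the limiting provisions: (j) would limit (e) — a current Schedule B Exemption Letter is held — but (k) sets (j) aside: (k) is engaged — the reportable unit count is 26, meeting the 26 threshold. (l) would limit (k) — assessed value is $184,000, meeting the $173,500 threshold — but (m) sets (l) aside: (m) operates against (l): a current Tier C Exemption Letter is held. (n) would limit (m) — a current Class D Clearance is held — but (o) sets (n) aside: (o) operates — the baseline figure is 89, under the 100 limit. (p), which would lift (o), is not engaged — no employee exceeds 30 hours/week. (e) remains available.

No — exception (e) applies; Rhea's repair shop is not required to carry workers'-compensation cover.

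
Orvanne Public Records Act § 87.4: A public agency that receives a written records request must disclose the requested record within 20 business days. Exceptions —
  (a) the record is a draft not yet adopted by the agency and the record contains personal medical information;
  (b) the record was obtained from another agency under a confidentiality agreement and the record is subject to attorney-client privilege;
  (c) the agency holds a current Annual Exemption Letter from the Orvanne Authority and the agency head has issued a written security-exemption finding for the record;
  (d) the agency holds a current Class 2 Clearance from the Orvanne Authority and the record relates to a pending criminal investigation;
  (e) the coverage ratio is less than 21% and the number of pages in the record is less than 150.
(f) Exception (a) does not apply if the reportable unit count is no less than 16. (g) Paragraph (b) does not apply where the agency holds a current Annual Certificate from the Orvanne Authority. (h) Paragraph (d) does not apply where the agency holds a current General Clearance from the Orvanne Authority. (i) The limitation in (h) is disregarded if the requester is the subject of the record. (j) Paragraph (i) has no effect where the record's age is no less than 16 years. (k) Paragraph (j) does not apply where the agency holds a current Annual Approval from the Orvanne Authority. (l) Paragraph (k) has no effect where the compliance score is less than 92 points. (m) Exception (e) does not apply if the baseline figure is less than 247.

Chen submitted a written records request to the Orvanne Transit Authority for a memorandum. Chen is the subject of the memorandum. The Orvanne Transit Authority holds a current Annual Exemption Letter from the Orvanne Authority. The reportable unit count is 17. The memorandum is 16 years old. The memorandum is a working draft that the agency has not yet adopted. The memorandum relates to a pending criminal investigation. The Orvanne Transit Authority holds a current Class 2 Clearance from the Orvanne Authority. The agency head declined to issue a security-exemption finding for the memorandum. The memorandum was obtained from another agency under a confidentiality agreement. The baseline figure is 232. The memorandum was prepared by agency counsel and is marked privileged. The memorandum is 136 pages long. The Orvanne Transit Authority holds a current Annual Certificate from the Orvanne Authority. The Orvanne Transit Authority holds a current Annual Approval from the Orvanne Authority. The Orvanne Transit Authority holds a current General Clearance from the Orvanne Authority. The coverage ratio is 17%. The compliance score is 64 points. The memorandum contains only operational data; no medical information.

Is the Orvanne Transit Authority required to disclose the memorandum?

Exception (a) does not apply: the memorandum contains only operational data.
Exception (b) is satisfied on its face — the memorandum was obtained under a confidentiality agreement; the memorandum is privileged. However, paragraph (g) must be considered: (g) operates against (b): a current Annual Certificate is held. (b) is therefore removed.
Exception (c) fails — the agency head declined to issue a security-exemption finding.
Exception (d): a current Class 2 Clearance is held; the memorandum relates to a pending investigation — every condition holds. However, paragraphs (h)–(l) must be considered: (h) operates — a current General Clearance is held. (i) would limit (h) — Chen is the subject of the memorandum — but (j) sets (i) aside: (j) operates against (i): the record's age is 16 years, meeting the 16 years threshold. (k) is engaged (a current Annual Approval is held), but is displaced by (l): (l) is triggered — the compliance score is 64 points, less than the 92 points limit. Exception (d) does not apply.
Exception (e) is satisfied on its face — the coverage ratio is 17%, less than the 21% limit; the number of pages in the record is 136, less than the 150 limit. But applying paragraph (m): (m) applies — the baseline figure is 232, less than the 247 limit. (e) is therefore removed.
No exception is made out. the Orvanne Transit Authority falls within the general rule.

Yes — the Orvanne Transit Authority must disclose the memorandum.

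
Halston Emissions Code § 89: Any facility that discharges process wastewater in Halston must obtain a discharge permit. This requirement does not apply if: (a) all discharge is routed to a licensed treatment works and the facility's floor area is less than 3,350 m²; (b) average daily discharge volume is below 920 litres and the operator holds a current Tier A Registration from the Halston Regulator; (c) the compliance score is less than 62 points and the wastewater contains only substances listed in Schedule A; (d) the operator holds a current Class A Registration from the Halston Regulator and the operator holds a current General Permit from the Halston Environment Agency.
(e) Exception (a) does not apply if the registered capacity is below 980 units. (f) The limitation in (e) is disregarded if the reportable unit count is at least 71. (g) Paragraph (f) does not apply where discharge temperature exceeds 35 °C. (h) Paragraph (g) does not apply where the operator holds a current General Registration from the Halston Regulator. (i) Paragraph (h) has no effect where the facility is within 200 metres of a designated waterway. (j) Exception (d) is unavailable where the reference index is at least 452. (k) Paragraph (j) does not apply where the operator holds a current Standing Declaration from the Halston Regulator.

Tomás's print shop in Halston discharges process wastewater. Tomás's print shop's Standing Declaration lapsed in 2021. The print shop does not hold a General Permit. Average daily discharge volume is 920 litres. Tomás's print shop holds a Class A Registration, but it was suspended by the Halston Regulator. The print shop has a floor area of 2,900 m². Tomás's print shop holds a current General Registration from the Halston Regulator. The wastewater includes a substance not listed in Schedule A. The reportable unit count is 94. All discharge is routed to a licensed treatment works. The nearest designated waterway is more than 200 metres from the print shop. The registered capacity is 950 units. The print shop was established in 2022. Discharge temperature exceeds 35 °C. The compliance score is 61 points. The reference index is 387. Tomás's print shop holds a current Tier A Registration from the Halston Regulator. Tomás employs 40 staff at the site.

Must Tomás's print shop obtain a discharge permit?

Exception (a): discharge is routed to a licensed treatment works; the facility's floor area is 2,900 m², less than the 3,350 m² limit — every condition holds. Considering the limiting provisions: (e) would limit (a) — the registered capacity is 950 units, below the 980 units limit — but (f) sets (e) aside: (f) is triggered — the reportable unit count is 94, meeting the 71 threshold. (g) is engaged (discharge temperature exceeds 35 °C), but is itself disapplied by (h): (h) operates against (g): a current General Registration is held. (i) is not engaged (the print shop is more than 200 m from any designated waterway), so (h) stands. (a) remains available.
Exception (b) fails — average daily discharge volume is 920 litres, not below 920 litres.
Exception (c) requires that the wastewater contains only substances listed in Schedule A; but the wastewater includes a non-Schedule-A substance, so (c) is unavailable.
Exception (d) requires that the operator holds a current Class A Registration from the Halston Regulator; but the Class A Registration is not current, so (d) is unavailable.

No — exception (a) applies; Tomás's print shop is not required to obtain a discharge permit.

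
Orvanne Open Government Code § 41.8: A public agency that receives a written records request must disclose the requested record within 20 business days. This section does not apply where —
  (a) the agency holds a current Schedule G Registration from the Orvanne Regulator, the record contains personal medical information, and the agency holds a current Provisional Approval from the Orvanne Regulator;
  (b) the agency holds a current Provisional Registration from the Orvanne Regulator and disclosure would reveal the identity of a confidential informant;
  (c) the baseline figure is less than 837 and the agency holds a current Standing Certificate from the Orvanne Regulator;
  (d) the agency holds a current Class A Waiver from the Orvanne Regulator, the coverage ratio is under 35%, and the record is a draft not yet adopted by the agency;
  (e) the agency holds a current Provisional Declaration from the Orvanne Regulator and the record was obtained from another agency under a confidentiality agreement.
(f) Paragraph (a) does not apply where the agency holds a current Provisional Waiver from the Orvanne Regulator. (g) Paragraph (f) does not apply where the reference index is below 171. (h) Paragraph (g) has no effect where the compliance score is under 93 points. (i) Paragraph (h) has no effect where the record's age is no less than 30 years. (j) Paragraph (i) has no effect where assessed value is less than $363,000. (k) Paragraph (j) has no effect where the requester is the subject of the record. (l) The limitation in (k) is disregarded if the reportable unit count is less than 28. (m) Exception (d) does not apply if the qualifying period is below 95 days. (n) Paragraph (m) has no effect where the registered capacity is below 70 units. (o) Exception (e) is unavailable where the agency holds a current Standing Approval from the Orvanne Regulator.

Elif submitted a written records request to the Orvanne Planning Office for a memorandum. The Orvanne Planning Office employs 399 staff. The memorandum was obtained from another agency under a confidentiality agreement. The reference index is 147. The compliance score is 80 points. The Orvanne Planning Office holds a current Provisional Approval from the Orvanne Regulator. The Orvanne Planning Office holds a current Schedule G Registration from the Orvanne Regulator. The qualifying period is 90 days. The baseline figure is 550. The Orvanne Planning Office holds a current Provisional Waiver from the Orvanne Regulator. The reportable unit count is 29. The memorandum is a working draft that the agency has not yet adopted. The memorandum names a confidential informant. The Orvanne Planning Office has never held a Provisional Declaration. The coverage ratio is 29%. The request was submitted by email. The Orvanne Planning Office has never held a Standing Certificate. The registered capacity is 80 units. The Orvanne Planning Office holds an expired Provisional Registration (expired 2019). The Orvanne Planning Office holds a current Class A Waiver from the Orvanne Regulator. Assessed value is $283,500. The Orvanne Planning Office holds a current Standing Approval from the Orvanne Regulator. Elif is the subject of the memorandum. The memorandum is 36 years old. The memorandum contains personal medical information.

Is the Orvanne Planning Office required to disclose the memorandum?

No — exception (a) applies; the Orvanne Planning Office is not required to disclose the memorandum.

Exception (a): a current Schedule G Registration is held; the memorandum contains personal medical information; a current Provisional Approval is held — every condition holds. Applying paragraphs (f)–(l): (f) would limit (a) — a current Provisional Waiver is held — but (g) sets (f) aside: (g) operates against (f): the reference index is 147, below the 171 limit. (h) would limit (g) — the compliance score is 80 points, under the 93 points limit — but (i) sets (h) aside: (i) operates — the record's age is 36 years, meeting the 30 years threshold. (j) is triggered (assessed value is $283,500, less than the $363,000 limit), but yields to (k): (k) is triggered — Elif is the subject of the memorandum. (l) is not engaged (the reportable unit count is 29, not less than 28), so (k) stands. (a) remains available.
Exception (b) does not apply: no current Provisional Registration is held.
Exception (c) does not apply: there is no Standing Certificate in force.
Exception (d)'s conditions are all satisfied: a current Class A Waiver is held; the coverage ratio is 29%, under the 35% limit; the memorandum is an unadopted draft. However, paragraphs (m)–(n) must be considered: (m) operates against (d): the qualifying period is 90 days, below the 95 days limit. (n) does not operate here (the registered capacity is 80 units, not below 70 units), so (m) stands. Exception (d) does not apply.
Exception (e) fails — there is no Provisional Declaration in force.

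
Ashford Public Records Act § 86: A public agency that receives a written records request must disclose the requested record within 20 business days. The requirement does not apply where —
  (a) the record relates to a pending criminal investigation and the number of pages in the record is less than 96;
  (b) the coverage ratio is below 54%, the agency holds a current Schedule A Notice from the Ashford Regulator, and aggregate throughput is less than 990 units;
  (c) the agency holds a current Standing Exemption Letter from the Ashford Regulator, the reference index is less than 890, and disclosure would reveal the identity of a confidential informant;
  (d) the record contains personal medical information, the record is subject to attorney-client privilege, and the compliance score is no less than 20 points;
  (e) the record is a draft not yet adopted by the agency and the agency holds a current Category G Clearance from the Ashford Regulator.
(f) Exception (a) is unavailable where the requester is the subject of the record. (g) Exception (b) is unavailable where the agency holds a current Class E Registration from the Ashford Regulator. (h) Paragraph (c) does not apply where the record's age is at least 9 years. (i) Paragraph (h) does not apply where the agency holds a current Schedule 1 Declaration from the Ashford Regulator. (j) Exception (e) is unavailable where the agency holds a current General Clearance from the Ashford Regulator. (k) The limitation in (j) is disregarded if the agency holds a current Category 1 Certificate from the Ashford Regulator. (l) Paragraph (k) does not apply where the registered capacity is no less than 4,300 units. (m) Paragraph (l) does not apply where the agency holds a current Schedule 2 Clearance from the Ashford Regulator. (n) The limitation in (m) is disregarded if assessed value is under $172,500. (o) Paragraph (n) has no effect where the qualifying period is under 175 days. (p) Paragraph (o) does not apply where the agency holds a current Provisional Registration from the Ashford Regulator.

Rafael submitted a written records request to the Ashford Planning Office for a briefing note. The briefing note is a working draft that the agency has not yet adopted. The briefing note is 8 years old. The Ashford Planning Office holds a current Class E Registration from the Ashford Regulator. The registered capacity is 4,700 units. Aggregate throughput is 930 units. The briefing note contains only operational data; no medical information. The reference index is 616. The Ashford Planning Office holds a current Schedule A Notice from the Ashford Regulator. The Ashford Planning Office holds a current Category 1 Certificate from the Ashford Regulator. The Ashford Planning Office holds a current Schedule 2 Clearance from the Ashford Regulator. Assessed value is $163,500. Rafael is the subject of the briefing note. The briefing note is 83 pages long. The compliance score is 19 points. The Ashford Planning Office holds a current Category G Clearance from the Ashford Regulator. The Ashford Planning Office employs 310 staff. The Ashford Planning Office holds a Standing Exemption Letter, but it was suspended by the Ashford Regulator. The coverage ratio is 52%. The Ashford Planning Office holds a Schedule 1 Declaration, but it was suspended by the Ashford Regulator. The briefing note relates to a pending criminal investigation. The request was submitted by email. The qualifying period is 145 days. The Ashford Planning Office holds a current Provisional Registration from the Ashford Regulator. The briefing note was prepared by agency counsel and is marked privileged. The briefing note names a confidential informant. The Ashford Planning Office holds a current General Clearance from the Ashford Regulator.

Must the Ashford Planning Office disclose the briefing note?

Exception (a): the briefing note relates to a pending investigation; the number of pages in the record is 83, less than the 96 limit — every condition holds. But applying paragraph (f): (f) operates against (a): Rafael is the subject of the briefing note. So (a) is unavailable.
All of (b)'s requirements are met (the coverage ratio is 52%, below the 54% limit; a current Schedule A Notice is held; aggregate throughput is 930 units, less than the 990 units limit). However, paragraph (g) must be considered: (g) applies — a current Class E Registration is held. So (b) is unavailable.
Exception (c) does not apply: no current Standing Exemption Letter is held.
Exception (d) does not apply: the briefing note contains only operational data.
Exception (e) is satisfied on its face — the briefing note is an unadopted draft; a current Category G Clearance is held. However, paragraphs (j)–(p) must be considered: (j) operates against (e): a current General Clearance is held. (k) is engaged (a current Category 1 Certificate is held), but is displaced by (l): (l) operates against (k): the registered capacity is 4,700 units, meeting the 4,300 units threshold. (m) would limit (l) — a current Schedule 2 Clearance is held — but (n) sets (m) aside: (n) operates against (m): assessed value is $163,500, under the $172,500 limit. (o) would limit (n) — the qualifying period is 145 days, under the 175 days limit — but (p) sets (o) aside: (p) operates against (o): a current Provisional Registration is held. Exception (e) does not apply.
No exception applies. The general rule governs.

Yes — the Ashford Planning Office must disclose the briefing note.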